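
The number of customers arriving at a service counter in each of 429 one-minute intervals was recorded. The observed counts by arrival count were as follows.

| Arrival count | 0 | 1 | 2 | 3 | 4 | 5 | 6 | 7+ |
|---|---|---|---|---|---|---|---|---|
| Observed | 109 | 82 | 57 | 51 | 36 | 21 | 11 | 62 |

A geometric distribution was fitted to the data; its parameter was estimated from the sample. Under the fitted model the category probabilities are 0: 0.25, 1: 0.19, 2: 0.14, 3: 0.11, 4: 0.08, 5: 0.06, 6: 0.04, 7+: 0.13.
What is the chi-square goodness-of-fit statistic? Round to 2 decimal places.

4.36

Expected counts E_i = n·p_i: 429×0.25 = 107.25, 429×0.19 = 81.51, 429×0.14 = 60.06, 429×0.11 = 47.19, 429×0.08 = 34.32, 429×0.06 = 25.74, 429×0.04 = 17.16, 429×0.13 = 55.77.
χ² = (109−107.25)²/107.25 + (82−81.51)²/81.51 + (57−60.06)²/60.06 + (51−47.19)²/47.19 + (36−34.32)²/34.32 + (21−25.74)²/25.74 + (11−17.16)²/17.16 + (62−55.77)²/55.77
   = 0.029 + 0.003 + 0.156 + 0.308 + 0.082 + 0.873 + 2.211 + 0.696
Sum = 4.36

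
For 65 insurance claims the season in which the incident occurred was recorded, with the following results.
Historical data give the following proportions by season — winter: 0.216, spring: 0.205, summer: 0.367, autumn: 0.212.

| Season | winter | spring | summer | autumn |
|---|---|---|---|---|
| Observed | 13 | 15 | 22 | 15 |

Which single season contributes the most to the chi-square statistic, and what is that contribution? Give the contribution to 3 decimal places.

Expected counts E_i = n·p_i: 65×0.216 = 14.04, 65×0.205 = 13.325, 65×0.367 = 23.855, 65×0.212 = 13.78.
cat         O        E   (O−E)²/E
winter     13    14.04     0.0770
spring     15   13.325     0.2106
summer     22   23.855     0.1442
autumn     15    13.78     0.1080
The largest term is for spring: 0.211.

spring, 0.211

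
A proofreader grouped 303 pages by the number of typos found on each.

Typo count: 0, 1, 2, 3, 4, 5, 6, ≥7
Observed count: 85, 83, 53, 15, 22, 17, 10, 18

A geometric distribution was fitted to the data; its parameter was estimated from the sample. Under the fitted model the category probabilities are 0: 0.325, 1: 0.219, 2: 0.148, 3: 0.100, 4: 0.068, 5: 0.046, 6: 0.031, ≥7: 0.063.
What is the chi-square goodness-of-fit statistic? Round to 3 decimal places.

16.096

Expected counts E_i = n·p_i: 303×0.325 = 98.475, 303×0.219 = 66.357, 303×0.148 = 44.844, 303×0.100 = 30.3, 303×0.068 = 20.604, 303×0.046 = 13.938, 303×0.031 = 9.393, 303×0.063 = 19.089.
cat         O        E   (O−E)²/E
0          85   98.475     1.8439
1          83   66.357     4.1742
2          53   44.844     1.4834
3          15     30.3     7.7257
4          22   20.604     0.0946
5          17   13.938     0.6727
6          10    9.393     0.0392
≥7         18   19.089     0.0621
Sum = 16.096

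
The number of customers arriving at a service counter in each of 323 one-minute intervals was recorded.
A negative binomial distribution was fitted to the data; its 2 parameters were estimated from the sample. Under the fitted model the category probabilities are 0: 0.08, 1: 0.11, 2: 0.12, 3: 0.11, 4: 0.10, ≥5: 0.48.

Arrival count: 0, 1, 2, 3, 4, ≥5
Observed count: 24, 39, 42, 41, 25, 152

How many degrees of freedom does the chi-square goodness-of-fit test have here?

3

There are k = 6 categories and 2 parameters estimated from the data, so df = 6 − 1 − 2 = 3.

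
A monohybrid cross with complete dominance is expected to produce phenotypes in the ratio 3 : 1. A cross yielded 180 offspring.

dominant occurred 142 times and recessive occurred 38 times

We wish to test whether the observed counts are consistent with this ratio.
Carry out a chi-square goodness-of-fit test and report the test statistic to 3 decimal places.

1.452

Ratio total = 4. Expected counts: 180×3/4 = 135, 180×1/4 = 45.
cat            O        E   (O−E)²/E
dominant     142      135     0.3630
recessive     38       45     1.0889
Sum = 1.452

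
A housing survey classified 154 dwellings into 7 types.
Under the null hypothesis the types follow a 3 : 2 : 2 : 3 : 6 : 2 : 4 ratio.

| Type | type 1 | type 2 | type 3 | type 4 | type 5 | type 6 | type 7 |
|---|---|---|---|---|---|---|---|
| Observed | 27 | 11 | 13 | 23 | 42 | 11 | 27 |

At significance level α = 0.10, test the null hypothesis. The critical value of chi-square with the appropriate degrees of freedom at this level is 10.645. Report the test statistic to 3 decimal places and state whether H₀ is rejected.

3.298; do not reject

Ratio total = 22. Expected counts: 154×3/22 = 21, 154×2/22 = 14, 154×2/22 = 14, 154×3/22 = 21, 154×6/22 = 42, 154×2/22 = 14, 154×4/22 = 28.
χ² = (27−21)²/21 + (11−14)²/14 + (13−14)²/14 + (23−21)²/21 + (42−42)²/42 + (11−14)²/14 + (27−28)²/28
   = 1.7143 + 0.6429 + 0.0714 + 0.1905 + 0.0000 + 0.6429 + 0.0357
Sum = 3.298
df = 6. Since 3.298 < 10.645, we do not reject H₀.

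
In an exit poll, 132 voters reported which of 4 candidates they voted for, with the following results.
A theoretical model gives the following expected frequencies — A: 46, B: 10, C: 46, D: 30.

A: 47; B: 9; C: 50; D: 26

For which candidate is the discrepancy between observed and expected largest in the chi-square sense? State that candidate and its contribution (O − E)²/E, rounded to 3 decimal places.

A: (47 − 46)²/46 = 1/46 = 0.0217
B: (9 − 10)²/10 = 1/10 = 0.1000
C: (50 − 46)²/46 = 16/46 = 0.3478
D: (26 − 30)²/30 = 16/30 = 0.5333
The largest term is for D: 0.533.

D, 0.533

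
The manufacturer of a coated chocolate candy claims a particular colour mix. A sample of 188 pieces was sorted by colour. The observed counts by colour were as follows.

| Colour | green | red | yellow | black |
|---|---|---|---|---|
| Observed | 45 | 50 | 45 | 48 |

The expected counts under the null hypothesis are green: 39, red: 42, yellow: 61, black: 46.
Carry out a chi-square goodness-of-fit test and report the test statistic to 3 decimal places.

cat         O        E   (O−E)²/E
green      45       39     0.9231
red        50       42     1.5238
yellow     45       61     4.1967
black      48       46     0.0870
Sum = 6.731

6.731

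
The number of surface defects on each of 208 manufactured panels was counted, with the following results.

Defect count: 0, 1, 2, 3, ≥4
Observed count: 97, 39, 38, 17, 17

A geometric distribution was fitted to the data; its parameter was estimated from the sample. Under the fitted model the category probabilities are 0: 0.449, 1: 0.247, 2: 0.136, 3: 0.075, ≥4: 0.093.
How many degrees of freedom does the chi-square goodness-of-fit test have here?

3

There are k = 5 categories and 1 parameter estimated from the data, so df = 5 − 1 − 1 = 3.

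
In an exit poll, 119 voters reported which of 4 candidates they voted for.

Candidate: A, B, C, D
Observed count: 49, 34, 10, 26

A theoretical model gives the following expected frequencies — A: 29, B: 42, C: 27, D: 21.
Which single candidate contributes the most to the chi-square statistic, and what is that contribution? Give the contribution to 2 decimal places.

cat         O        E   (O−E)²/E
A          49       29     13.793
B          34       42      1.524
C          10       27     10.704
D          26       21      1.190
The largest term is for A: 13.79.

A, 13.79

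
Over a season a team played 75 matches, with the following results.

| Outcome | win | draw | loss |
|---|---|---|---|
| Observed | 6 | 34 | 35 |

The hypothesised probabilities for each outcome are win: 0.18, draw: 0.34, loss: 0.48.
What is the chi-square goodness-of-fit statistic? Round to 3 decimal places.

7.028

Expected counts E_i = n·p_i: 75×0.18 = 13.5, 75×0.34 = 25.5, 75×0.48 = 36.
χ² = (6−13.5)²/13.5 + (34−25.5)²/25.5 + (35−36)²/36
   = 4.1667 + 2.8333 + 0.0278
Sum = 7.028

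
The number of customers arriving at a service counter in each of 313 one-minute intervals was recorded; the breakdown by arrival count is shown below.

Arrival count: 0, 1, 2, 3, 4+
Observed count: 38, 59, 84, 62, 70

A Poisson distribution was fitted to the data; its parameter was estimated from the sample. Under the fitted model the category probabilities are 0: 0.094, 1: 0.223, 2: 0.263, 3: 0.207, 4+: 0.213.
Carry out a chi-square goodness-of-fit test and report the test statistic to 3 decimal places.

4.493

Expected counts E_i = n·p_i: 313×0.094 = 29.422, 313×0.223 = 69.799, 313×0.263 = 82.319, 313×0.207 = 64.791, 313×0.213 = 66.669.
0: (38 − 29.422)²/29.422 = 73.582084/29.422 = 2.5009
1: (59 − 69.799)²/69.799 = 116.618401/69.799 = 1.6708
2: (84 − 82.319)²/82.319 = 2.825761/82.319 = 0.0343
3: (62 − 64.791)²/64.791 = 7.789681/64.791 = 0.1202
4+: (70 − 66.669)²/66.669 = 11.095561/66.669 = 0.1664
Sum = 4.493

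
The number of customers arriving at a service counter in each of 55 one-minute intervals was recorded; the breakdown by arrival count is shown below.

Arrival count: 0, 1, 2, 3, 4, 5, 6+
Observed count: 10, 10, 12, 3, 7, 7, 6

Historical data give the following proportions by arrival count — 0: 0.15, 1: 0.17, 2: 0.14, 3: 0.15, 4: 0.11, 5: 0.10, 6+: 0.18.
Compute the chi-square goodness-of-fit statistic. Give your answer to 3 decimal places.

8.253

Expected counts E_i = n·p_i: 55×0.15 = 8.25, 55×0.17 = 9.35, 55×0.14 = 7.7, 55×0.15 = 8.25, 55×0.11 = 6.05, 55×0.10 = 5.5, 55×0.18 = 9.9.
0: (10 − 8.25)²/8.25 = 3.0625/8.25 = 0.3712
1: (10 − 9.35)²/9.35 = 0.4225/9.35 = 0.0452
2: (12 − 7.7)²/7.7 = 18.49/7.7 = 2.4013
3: (3 − 8.25)²/8.25 = 27.5625/8.25 = 3.3409
4: (7 − 6.05)²/6.05 = 0.9025/6.05 = 0.1492
5: (7 − 5.5)²/5.5 = 2.25/5.5 = 0.4091
6+: (6 − 9.9)²/9.9 = 15.21/9.9 = 1.5364
Sum = 8.253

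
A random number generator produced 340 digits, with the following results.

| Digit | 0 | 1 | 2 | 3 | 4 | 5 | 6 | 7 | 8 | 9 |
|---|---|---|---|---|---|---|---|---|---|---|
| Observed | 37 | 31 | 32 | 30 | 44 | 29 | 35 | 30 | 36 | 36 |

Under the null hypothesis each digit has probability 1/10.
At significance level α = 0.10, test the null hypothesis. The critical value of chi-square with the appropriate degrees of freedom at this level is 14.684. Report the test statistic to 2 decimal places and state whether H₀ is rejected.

5.53; do not reject

Expected count for each of the 10 categories: 340/10 = 34.
cat         O        E   (O−E)²/E
0          37       34      0.265
1          31       34      0.265
2          32       34      0.118
3          30       34      0.471
4          44       34      2.941
5          29       34      0.735
6          35       34      0.029
7          30       34      0.471
8          36       34      0.118
9          36       34      0.118
Sum = 5.53
df = 9. Since 5.53 < 14.684, we do not reject H₀.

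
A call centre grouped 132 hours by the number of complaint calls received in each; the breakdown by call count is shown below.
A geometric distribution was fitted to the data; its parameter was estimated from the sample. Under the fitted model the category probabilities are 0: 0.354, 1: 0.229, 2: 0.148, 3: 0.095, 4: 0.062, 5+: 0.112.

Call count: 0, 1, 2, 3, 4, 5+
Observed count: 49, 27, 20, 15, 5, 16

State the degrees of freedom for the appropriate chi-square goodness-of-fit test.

4

There are k = 6 categories and 1 parameter estimated from the data, so df = 6 − 1 − 1 = 4.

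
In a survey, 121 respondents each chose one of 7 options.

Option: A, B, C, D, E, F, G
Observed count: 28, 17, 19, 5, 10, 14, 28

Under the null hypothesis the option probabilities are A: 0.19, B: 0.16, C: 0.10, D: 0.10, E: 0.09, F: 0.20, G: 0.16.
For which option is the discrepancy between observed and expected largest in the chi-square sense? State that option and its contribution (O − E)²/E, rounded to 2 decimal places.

F, 4.30

Expected counts E_i = n·p_i: 121×0.19 = 22.99, 121×0.16 = 19.36, 121×0.10 = 12.1, 121×0.10 = 12.1, 121×0.09 = 10.89, 121×0.20 = 24.2, 121×0.16 = 19.36.
χ² = (28−22.99)²/22.99 + (17−19.36)²/19.36 + (19−12.1)²/12.1 + (5−12.1)²/12.1 + (10−10.89)²/10.89 + (14−24.2)²/24.2 + (28−19.36)²/19.36
   = 1.092 + 0.288 + 3.935 + 4.166 + 0.073 + 4.299 + 3.856
The largest term is for F: 4.30.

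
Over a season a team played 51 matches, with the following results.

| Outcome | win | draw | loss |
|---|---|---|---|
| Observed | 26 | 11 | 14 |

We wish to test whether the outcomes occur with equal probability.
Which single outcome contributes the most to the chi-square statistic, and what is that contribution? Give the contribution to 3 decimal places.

win, 4.765

Expected count for each of the 3 categories: 51/3 = 17.
χ² = (26−17)²/17 + (11−17)²/17 + (14−17)²/17
   = 4.7647 + 2.1176 + 0.5294
The largest term is for win: 4.765.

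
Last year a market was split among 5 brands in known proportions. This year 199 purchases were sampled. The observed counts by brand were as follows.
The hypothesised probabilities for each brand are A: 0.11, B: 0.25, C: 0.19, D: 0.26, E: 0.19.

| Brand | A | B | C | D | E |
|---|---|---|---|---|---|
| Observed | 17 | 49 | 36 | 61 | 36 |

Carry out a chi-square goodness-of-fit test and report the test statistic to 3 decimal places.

2.934

Expected counts E_i = n·p_i: 199×0.11 = 21.89, 199×0.25 = 49.75, 199×0.19 = 37.81, 199×0.26 = 51.74, 199×0.19 = 37.81.
χ² = (17−21.89)²/21.89 + (49−49.75)²/49.75 + (36−37.81)²/37.81 + (61−51.74)²/51.74 + (36−37.81)²/37.81
   = 1.0924 + 0.0113 + 0.0866 + 1.6573 + 0.0866
Sum = 2.934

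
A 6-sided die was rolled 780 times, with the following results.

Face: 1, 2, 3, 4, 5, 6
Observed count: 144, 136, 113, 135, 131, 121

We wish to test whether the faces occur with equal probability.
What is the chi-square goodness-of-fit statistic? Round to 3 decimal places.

4.831

Expected count for each of the 6 categories: 780/6 = 130.
χ² = (144−130)²/130 + (136−130)²/130 + (113−130)²/130 + (135−130)²/130 + (131−130)²/130 + (121−130)²/130
   = 1.5077 + 0.2769 + 2.2231 + 0.1923 + 0.0077 + 0.6231
Sum = 4.831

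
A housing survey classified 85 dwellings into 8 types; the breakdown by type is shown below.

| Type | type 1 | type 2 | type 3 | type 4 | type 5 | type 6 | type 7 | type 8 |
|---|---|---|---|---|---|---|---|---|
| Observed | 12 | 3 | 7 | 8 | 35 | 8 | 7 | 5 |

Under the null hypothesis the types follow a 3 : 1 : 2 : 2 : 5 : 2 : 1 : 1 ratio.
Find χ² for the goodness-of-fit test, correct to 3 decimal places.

Ratio total = 17. Expected counts: 85×3/17 = 15, 85×1/17 = 5, 85×2/17 = 10, 85×2/17 = 10, 85×5/17 = 25, 85×2/17 = 10, 85×1/17 = 5, 85×1/17 = 5.
χ² = (12−15)²/15 + (3−5)²/5 + (7−10)²/10 + (8−10)²/10 + (35−25)²/25 + (8−10)²/10 + (7−5)²/5 + (5−5)²/5
   = 0.6000 + 0.8000 + 0.9000 + 0.4000 + 4.0000 + 0.4000 + 0.8000 + 0.0000
Sum = 7.900

7.900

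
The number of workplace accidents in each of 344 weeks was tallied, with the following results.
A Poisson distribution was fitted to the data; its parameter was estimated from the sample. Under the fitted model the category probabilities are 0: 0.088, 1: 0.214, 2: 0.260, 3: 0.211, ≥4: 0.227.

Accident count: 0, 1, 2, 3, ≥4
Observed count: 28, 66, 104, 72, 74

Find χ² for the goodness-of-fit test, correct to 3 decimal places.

3.547

Expected counts E_i = n·p_i: 344×0.088 = 30.272, 344×0.214 = 73.616, 344×0.260 = 89.44, 344×0.211 = 72.584, 344×0.227 = 78.088.
0: (28 − 30.272)²/30.272 = 5.161984/30.272 = 0.1705
1: (66 − 73.616)²/73.616 = 58.003456/73.616 = 0.7879
2: (104 − 89.44)²/89.44 = 211.9936/89.44 = 2.3702
3: (72 − 72.584)²/72.584 = 0.341056/72.584 = 0.0047
≥4: (74 − 78.088)²/78.088 = 16.711744/78.088 = 0.2140
Sum = 3.547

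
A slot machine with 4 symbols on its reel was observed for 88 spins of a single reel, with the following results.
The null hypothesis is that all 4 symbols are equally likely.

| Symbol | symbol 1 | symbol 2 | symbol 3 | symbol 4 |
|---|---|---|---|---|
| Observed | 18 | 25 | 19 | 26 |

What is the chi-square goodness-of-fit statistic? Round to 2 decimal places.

2.27

Expected count for each of the 4 categories: 88/4 = 22.
cat           O        E   (O−E)²/E
symbol 1     18       22      0.727
symbol 2     25       22      0.409
symbol 3     19       22      0.409
symbol 4     26       22      0.727
Sum = 2.27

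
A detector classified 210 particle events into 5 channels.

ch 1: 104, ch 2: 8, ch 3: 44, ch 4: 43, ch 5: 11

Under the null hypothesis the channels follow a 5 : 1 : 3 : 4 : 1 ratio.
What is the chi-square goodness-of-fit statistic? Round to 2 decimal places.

20.39

Ratio total = 14. Expected counts: 210×5/14 = 75, 210×1/14 = 15, 210×3/14 = 45, 210×4/14 = 60, 210×1/14 = 15.
cat         O        E   (O−E)²/E
ch 1      104       75     11.213
ch 2        8       15      3.267
ch 3       44       45      0.022
ch 4       43       60      4.817
ch 5       11       15      1.067
Sum = 20.39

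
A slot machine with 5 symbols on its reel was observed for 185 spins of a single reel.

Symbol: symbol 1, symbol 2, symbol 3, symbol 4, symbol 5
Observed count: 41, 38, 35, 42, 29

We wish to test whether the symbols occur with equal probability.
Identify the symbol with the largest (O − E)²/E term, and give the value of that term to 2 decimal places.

Expected count for each of the 5 categories: 185/5 = 37.
cat           O        E   (O−E)²/E
symbol 1     41       37      0.432
symbol 2     38       37      0.027
symbol 3     35       37      0.108
symbol 4     42       37      0.676
symbol 5     29       37      1.730
The largest term is for symbol 5: 1.73.

symbol 5, 1.73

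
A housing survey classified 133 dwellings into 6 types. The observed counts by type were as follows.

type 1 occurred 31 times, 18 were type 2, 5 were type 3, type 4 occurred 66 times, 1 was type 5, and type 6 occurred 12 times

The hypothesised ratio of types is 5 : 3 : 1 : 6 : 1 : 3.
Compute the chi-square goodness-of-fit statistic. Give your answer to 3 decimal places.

24.171

Ratio total = 19. Expected counts: 133×5/19 = 35, 133×3/19 = 21, 133×1/19 = 7, 133×6/19 = 42, 133×1/19 = 7, 133×3/19 = 21.
χ² = (31−35)²/35 + (18−21)²/21 + (5−7)²/7 + (66−42)²/42 + (1−7)²/7 + (12−21)²/21
   = 0.4571 + 0.4286 + 0.5714 + 13.7143 + 5.1429 + 3.8571
Sum = 24.171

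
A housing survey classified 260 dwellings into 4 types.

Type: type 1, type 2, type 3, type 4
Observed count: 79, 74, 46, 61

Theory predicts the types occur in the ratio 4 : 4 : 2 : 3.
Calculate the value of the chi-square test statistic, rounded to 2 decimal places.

Ratio total = 13. Expected counts: 260×4/13 = 80, 260×4/13 = 80, 260×2/13 = 40, 260×3/13 = 60.
type 1: (79 − 80)²/80 = 1/80 = 0.013
type 2: (74 − 80)²/80 = 36/80 = 0.450
type 3: (46 − 40)²/40 = 36/40 = 0.900
type 4: (61 − 60)²/60 = 1/60 = 0.017
Sum = 1.38

1.38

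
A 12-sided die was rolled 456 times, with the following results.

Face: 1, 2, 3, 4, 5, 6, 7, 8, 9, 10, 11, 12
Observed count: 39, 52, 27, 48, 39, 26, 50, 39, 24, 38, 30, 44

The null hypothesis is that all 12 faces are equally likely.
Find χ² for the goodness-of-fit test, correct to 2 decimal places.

Expected count for each of the 12 categories: 456/12 = 38.
cat         O        E   (O−E)²/E
1          39       38      0.026
2          52       38      5.158
3          27       38      3.184
4          48       38      2.632
5          39       38      0.026
6          26       38      3.789
7          50       38      3.789
8          39       38      0.026
9          24       38      5.158
10         38       38      0.000
11         30       38      1.684
12         44       38      0.947
Sum = 26.42

26.42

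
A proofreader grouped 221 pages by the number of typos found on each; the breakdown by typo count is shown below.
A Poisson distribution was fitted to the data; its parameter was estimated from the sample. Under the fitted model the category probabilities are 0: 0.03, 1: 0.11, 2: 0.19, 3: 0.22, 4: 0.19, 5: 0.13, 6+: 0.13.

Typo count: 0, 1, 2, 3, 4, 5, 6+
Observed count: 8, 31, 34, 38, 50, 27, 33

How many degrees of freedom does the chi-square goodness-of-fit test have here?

There are k = 7 categories and 1 parameter estimated from the data, so df = 7 − 1 − 1 = 5.

5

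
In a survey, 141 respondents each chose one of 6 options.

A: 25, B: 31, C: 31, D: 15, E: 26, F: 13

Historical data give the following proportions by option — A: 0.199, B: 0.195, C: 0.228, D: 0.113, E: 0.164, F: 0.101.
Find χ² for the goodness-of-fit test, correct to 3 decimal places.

1.342

Expected counts E_i = n·p_i: 141×0.199 = 28.059, 141×0.195 = 27.495, 141×0.228 = 32.148, 141×0.113 = 15.933, 141×0.164 = 23.124, 141×0.101 = 14.241.
χ² = (25−28.059)²/28.059 + (31−27.495)²/27.495 + (31−32.148)²/32.148 + (15−15.933)²/15.933 + (26−23.124)²/23.124 + (13−14.241)²/14.241
   = 0.3335 + 0.4468 + 0.0410 + 0.0546 + 0.3577 + 0.1081
Sum = 1.342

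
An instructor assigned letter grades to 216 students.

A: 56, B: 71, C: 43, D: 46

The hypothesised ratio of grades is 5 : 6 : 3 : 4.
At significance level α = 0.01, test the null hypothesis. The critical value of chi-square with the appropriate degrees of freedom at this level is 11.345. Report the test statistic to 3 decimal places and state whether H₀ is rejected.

Ratio total = 18. Expected counts: 216×5/18 = 60, 216×6/18 = 72, 216×3/18 = 36, 216×4/18 = 48.
cat         O        E   (O−E)²/E
A          56       60     0.2667
B          71       72     0.0139
C          43       36     1.3611
D          46       48     0.0833
Sum = 1.725
df = 3. Since 1.725 < 11.345, we do not reject H₀.

1.725; do not reject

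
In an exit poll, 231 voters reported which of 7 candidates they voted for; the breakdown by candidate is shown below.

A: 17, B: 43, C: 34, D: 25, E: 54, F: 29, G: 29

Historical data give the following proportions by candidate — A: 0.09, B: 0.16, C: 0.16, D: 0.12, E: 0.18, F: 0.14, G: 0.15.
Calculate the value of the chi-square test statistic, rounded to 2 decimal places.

7.16

Expected counts E_i = n·p_i: 231×0.09 = 20.79, 231×0.16 = 36.96, 231×0.16 = 36.96, 231×0.12 = 27.72, 231×0.18 = 41.58, 231×0.14 = 32.34, 231×0.15 = 34.65.
cat         O        E   (O−E)²/E
A          17    20.79      0.691
B          43    36.96      0.987
C          34    36.96      0.237
D          25    27.72      0.267
E          54    41.58      3.710
F          29    32.34      0.345
G          29    34.65      0.921
Sum = 7.16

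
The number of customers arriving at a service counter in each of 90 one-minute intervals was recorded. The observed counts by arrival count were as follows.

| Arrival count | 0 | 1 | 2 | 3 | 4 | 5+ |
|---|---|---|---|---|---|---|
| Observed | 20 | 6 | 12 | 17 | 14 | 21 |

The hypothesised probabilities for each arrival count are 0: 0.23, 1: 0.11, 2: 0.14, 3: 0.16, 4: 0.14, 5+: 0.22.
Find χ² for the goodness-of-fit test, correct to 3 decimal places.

Expected counts E_i = n·p_i: 90×0.23 = 20.7, 90×0.11 = 9.9, 90×0.14 = 12.6, 90×0.16 = 14.4, 90×0.14 = 12.6, 90×0.22 = 19.8.
χ² = (20−20.7)²/20.7 + (6−9.9)²/9.9 + (12−12.6)²/12.6 + (17−14.4)²/14.4 + (14−12.6)²/12.6 + (21−19.8)²/19.8
   = 0.0237 + 1.5364 + 0.0286 + 0.4694 + 0.1556 + 0.0727
Sum = 2.286

2.286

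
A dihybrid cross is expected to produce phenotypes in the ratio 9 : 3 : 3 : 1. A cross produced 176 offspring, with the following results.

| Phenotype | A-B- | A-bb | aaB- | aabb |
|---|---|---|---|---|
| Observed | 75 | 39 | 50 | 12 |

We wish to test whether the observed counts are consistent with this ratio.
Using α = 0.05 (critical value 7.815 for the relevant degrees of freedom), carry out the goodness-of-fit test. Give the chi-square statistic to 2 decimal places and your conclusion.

Ratio total = 16. Expected counts: 176×9/16 = 99, 176×3/16 = 33, 176×3/16 = 33, 176×1/16 = 11.
χ² = (75−99)²/99 + (39−33)²/33 + (50−33)²/33 + (12−11)²/11
   = 5.818 + 1.091 + 8.758 + 0.091
Sum = 15.76
df = 3. Since 15.76 > 7.815, we reject H₀.

15.76; reject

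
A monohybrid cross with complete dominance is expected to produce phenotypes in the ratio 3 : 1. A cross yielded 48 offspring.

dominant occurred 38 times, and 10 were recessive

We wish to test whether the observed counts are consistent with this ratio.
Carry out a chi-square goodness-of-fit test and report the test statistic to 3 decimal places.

Ratio total = 4. Expected counts: 48×3/4 = 36, 48×1/4 = 12.
cat            O        E   (O−E)²/E
dominant      38       36     0.1111
recessive     10       12     0.3333
Sum = 0.444

0.444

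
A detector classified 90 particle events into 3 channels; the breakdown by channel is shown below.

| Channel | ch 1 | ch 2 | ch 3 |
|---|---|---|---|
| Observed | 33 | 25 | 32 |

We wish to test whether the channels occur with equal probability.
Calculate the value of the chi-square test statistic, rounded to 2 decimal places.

Expected count for each of the 3 categories: 90/3 = 30.
ch 1: (33 − 30)²/30 = 9/30 = 0.300
ch 2: (25 − 30)²/30 = 25/30 = 0.833
ch 3: (32 − 30)²/30 = 4/30 = 0.133
Sum = 1.27

1.27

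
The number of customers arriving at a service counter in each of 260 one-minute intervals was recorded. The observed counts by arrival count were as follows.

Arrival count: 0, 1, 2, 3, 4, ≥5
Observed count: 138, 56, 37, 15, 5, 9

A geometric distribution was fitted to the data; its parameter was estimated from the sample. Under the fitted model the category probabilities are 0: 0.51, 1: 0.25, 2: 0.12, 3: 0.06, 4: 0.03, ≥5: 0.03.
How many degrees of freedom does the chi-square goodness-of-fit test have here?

There are k = 6 categories and 1 parameter estimated from the data, so df = 6 − 1 − 1 = 4.

4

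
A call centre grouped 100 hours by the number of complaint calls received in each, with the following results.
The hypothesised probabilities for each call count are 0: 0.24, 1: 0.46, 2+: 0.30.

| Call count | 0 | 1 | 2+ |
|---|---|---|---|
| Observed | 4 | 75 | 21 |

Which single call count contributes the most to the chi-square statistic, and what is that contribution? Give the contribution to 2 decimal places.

1, 18.28

Expected counts E_i = n·p_i: 100×0.24 = 24, 100×0.46 = 46, 100×0.30 = 30.
cat         O        E   (O−E)²/E
0           4       24     16.667
1          75       46     18.283
2+         21       30      2.700
The largest term is for 1: 18.28.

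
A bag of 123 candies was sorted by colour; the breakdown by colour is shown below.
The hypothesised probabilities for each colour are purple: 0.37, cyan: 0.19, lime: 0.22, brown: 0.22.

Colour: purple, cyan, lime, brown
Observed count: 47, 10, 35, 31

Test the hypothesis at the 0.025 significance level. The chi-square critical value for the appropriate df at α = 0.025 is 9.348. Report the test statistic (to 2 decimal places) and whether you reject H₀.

Expected counts E_i = n·p_i: 123×0.37 = 45.51, 123×0.19 = 23.37, 123×0.22 = 27.06, 123×0.22 = 27.06.
cat         O        E   (O−E)²/E
purple     47    45.51      0.049
cyan       10    23.37      7.649
lime       35    27.06      2.330
brown      31    27.06      0.574
Sum = 10.60
df = 3. Since 10.60 > 9.348, we reject H₀.

10.60; reject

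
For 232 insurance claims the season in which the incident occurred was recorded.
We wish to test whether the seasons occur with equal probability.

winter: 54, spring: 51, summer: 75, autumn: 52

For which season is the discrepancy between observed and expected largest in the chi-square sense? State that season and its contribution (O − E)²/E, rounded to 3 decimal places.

summer, 4.983

Under H₀ each category has probability 1/4, so each expected count is 232/4 = 58.
cat         O        E   (O−E)²/E
winter     54       58     0.2759
spring     51       58     0.8448
summer     75       58     4.9828
autumn     52       58     0.6207
The largest term is for summer: 4.983.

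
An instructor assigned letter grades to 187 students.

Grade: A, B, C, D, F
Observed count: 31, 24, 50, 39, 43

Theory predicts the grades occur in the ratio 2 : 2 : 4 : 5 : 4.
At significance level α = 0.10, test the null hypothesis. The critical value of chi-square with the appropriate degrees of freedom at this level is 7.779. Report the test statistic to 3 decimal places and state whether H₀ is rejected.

9.359; reject

Ratio total = 17. Expected counts: 187×2/17 = 22, 187×2/17 = 22, 187×4/17 = 44, 187×5/17 = 55, 187×4/17 = 44.
A: (31 − 22)²/22 = 81/22 = 3.6818
B: (24 − 22)²/22 = 4/22 = 0.1818
C: (50 − 44)²/44 = 36/44 = 0.8182
D: (39 − 55)²/55 = 256/55 = 4.6545
F: (43 − 44)²/44 = 1/44 = 0.0227
Sum = 9.359
df = 4. Since 9.359 > 7.779, we reject H₀.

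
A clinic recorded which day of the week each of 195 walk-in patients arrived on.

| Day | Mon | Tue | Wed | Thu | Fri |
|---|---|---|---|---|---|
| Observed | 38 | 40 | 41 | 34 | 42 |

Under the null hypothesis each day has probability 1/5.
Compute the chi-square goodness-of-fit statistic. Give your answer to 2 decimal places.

1.03

Expected count for each of the 5 categories: 195/5 = 39.
cat         O        E   (O−E)²/E
Mon        38       39      0.026
Tue        40       39      0.026
Wed        41       39      0.103
Thu        34       39      0.641
Fri        42       39      0.231
Sum = 1.03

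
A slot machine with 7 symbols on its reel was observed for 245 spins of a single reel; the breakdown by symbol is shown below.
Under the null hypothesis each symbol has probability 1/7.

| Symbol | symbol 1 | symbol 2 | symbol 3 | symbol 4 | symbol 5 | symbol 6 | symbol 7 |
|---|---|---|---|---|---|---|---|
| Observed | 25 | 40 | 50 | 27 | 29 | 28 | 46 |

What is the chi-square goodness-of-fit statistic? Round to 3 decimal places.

17.714

Under H₀ each category has probability 1/7, so each expected count is 245/7 = 35.
symbol 1: (25 − 35)²/35 = 100/35 = 2.8571
symbol 2: (40 − 35)²/35 = 25/35 = 0.7143
symbol 3: (50 − 35)²/35 = 225/35 = 6.4286
symbol 4: (27 − 35)²/35 = 64/35 = 1.8286
symbol 5: (29 − 35)²/35 = 36/35 = 1.0286
symbol 6: (28 − 35)²/35 = 49/35 = 1.4000
symbol 7: (46 − 35)²/35 = 121/35 = 3.4571
Sum = 17.714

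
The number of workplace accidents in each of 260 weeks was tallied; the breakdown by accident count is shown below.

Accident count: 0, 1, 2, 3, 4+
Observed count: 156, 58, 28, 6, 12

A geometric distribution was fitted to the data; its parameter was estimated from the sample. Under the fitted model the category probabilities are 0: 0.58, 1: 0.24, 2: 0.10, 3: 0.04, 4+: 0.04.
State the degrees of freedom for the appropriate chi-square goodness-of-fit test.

3

There are k = 5 categories and 1 parameter estimated from the data, so df = 5 − 1 − 1 = 3.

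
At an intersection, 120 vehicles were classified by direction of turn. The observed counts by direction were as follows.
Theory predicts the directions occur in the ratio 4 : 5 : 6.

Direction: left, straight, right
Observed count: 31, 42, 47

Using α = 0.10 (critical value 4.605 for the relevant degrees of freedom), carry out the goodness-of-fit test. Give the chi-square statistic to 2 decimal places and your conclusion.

Ratio total = 15. Expected counts: 120×4/15 = 32, 120×5/15 = 40, 120×6/15 = 48.
left: (31 − 32)²/32 = 1/32 = 0.031
straight: (42 − 40)²/40 = 4/40 = 0.100
right: (47 − 48)²/48 = 1/48 = 0.021
Sum = 0.15
df = 2. Since 0.15 < 4.605, we do not reject H₀.

0.15; do not reject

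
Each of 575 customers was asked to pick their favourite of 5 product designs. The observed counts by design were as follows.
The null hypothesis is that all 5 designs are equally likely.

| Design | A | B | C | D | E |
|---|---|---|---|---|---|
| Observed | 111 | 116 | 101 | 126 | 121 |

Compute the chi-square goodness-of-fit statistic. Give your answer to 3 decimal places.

3.217

Under H₀ each category has probability 1/5, so each expected count is 575/5 = 115.
χ² = (111−115)²/115 + (116−115)²/115 + (101−115)²/115 + (126−115)²/115 + (121−115)²/115
   = 0.1391 + 0.0087 + 1.7043 + 1.0522 + 0.3130
Sum = 3.217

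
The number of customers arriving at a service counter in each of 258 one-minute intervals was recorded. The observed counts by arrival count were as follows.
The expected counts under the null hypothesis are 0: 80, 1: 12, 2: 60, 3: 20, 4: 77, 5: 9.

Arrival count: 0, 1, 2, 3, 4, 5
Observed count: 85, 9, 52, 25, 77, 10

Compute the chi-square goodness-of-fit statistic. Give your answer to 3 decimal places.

0: (85 − 80)²/80 = 25/80 = 0.3125
1: (9 − 12)²/12 = 9/12 = 0.7500
2: (52 − 60)²/60 = 64/60 = 1.0667
3: (25 − 20)²/20 = 25/20 = 1.2500
4: (77 − 77)²/77 = 0/77 = 0.0000
5: (10 − 9)²/9 = 1/9 = 0.1111
Sum = 3.490

3.490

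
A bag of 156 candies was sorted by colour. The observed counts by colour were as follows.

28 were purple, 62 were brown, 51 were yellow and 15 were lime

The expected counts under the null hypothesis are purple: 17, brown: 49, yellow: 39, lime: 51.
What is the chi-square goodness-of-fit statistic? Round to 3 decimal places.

purple: (28 − 17)²/17 = 121/17 = 7.1176
brown: (62 − 49)²/49 = 169/49 = 3.4490
yellow: (51 − 39)²/39 = 144/39 = 3.6923
lime: (15 − 51)²/51 = 1296/51 = 25.4118
Sum = 39.671

39.671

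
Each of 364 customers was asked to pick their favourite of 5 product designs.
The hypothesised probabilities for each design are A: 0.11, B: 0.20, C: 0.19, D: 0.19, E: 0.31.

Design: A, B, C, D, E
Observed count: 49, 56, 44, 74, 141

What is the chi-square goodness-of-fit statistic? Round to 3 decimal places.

22.401

Expected counts E_i = n·p_i: 364×0.11 = 40.04, 364×0.20 = 72.8, 364×0.19 = 69.16, 364×0.19 = 69.16, 364×0.31 = 112.84.
cat         O        E   (O−E)²/E
A          49    40.04     2.0050
B          56     72.8     3.8769
C          44    69.16     9.1531
D          74    69.16     0.3387
E         141   112.84     7.0275
Sum = 22.401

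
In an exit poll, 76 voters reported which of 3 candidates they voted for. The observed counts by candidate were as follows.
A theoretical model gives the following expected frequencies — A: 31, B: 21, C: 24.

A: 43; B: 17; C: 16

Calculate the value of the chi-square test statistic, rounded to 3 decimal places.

A: (43 − 31)²/31 = 144/31 = 4.6452
B: (17 − 21)²/21 = 16/21 = 0.7619
C: (16 − 24)²/24 = 64/24 = 2.6667
Sum = 8.074

8.074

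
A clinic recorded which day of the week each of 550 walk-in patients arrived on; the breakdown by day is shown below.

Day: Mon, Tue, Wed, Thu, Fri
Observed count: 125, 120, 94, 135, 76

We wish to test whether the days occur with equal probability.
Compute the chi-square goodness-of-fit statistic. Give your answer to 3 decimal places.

Expected count for each of the 5 categories: 550/5 = 110.
cat         O        E   (O−E)²/E
Mon       125      110     2.0455
Tue       120      110     0.9091
Wed        94      110     2.3273
Thu       135      110     5.6818
Fri        76      110    10.5091
Sum = 21.473

21.473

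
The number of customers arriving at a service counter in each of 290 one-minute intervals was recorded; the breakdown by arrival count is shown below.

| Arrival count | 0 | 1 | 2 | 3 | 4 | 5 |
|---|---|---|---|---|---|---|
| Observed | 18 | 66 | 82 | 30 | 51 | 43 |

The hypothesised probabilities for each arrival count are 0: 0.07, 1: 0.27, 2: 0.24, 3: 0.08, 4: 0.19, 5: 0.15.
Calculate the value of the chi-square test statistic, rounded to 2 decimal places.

Expected counts E_i = n·p_i: 290×0.07 = 20.3, 290×0.27 = 78.3, 290×0.24 = 69.6, 290×0.08 = 23.2, 290×0.19 = 55.1, 290×0.15 = 43.5.
χ² = (18−20.3)²/20.3 + (66−78.3)²/78.3 + (82−69.6)²/69.6 + (30−23.2)²/23.2 + (51−55.1)²/55.1 + (43−43.5)²/43.5
   = 0.261 + 1.932 + 2.209 + 1.993 + 0.305 + 0.006
Sum = 6.71

6.71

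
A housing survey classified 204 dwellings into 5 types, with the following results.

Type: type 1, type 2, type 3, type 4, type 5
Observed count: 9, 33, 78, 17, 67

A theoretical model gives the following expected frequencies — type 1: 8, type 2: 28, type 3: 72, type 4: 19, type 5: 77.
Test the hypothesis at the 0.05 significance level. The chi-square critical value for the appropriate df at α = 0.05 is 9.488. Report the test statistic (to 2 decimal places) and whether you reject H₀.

χ² = (9−8)²/8 + (33−28)²/28 + (78−72)²/72 + (17−19)²/19 + (67−77)²/77
   = 0.125 + 0.893 + 0.500 + 0.211 + 1.299
Sum = 3.03
df = 4. Since 3.03 < 9.488, we do not reject H₀.

3.03; do not reject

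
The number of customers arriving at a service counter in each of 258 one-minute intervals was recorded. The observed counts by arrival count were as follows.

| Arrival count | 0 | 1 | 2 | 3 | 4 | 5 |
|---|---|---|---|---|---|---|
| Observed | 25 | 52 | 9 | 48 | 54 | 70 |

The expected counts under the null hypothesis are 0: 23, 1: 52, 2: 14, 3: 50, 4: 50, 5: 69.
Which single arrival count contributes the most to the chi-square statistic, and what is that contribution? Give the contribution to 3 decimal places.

2, 1.786

χ² = (25−23)²/23 + (52−52)²/52 + (9−14)²/14 + (48−50)²/50 + (54−50)²/50 + (70−69)²/69
   = 0.1739 + 0.0000 + 1.7857 + 0.0800 + 0.3200 + 0.0145
The largest term is for 2: 1.786.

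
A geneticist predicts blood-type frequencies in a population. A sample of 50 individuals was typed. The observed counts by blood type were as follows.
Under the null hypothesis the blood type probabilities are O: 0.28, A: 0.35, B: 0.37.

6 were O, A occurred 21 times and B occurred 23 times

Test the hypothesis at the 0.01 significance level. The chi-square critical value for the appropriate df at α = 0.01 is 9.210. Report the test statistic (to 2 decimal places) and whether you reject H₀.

Expected counts E_i = n·p_i: 50×0.28 = 14, 50×0.35 = 17.5, 50×0.37 = 18.5.
cat         O        E   (O−E)²/E
O           6       14      4.571
A          21     17.5      0.700
B          23     18.5      1.095
Sum = 6.37
df = 2. Since 6.37 < 9.210, we do not reject H₀.

6.37; do not reject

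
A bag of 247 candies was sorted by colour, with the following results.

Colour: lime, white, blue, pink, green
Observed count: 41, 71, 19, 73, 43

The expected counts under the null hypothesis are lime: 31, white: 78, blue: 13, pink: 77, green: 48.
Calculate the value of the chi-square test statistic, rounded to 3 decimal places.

χ² = (41−31)²/31 + (71−78)²/78 + (19−13)²/13 + (73−77)²/77 + (43−48)²/48
   = 3.2258 + 0.6282 + 2.7692 + 0.2078 + 0.5208
Sum = 7.352

7.352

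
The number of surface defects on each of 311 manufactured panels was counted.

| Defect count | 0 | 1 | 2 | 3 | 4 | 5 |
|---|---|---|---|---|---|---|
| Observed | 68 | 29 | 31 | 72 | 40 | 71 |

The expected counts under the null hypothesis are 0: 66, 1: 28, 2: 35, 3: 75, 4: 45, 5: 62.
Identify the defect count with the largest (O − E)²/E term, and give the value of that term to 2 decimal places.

5, 1.31

χ² = (68−66)²/66 + (29−28)²/28 + (31−35)²/35 + (72−75)²/75 + (40−45)²/45 + (71−62)²/62
   = 0.061 + 0.036 + 0.457 + 0.120 + 0.556 + 1.306
The largest term is for 5: 1.31.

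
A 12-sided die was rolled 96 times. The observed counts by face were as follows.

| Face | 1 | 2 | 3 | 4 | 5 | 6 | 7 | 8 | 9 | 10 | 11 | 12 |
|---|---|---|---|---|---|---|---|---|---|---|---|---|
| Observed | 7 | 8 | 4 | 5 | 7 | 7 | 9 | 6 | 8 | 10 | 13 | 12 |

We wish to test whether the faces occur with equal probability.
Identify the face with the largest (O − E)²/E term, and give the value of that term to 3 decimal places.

11, 3.125

Expected count for each of the 12 categories: 96/12 = 8.
cat         O        E   (O−E)²/E
1           7        8     0.1250
2           8        8     0.0000
3           4        8     2.0000
4           5        8     1.1250
5           7        8     0.1250
6           7        8     0.1250
7           9        8     0.1250
8           6        8     0.5000
9           8        8     0.0000
10         10        8     0.5000
11         13        8     3.1250
12         12        8     2.0000
The largest term is for 11: 3.125.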